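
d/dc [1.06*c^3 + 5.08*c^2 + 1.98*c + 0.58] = 3.18*c^2 + 10.16*c + 1.98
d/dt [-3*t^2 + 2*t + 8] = 2 - 6*t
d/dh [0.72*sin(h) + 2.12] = 0.72*cos(h)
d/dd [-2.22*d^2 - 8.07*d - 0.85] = -4.44*d - 8.07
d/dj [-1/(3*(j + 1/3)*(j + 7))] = 2*(3*j + 11)/((j + 7)^2*(3*j + 1)^2)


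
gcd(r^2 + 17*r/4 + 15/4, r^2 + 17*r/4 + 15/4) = r^2 + 17*r/4 + 15/4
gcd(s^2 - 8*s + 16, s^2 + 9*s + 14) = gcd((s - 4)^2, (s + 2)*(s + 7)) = 1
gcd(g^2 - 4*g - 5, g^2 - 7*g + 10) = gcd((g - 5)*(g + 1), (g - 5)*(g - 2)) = g - 5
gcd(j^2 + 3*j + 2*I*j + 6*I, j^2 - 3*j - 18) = j + 3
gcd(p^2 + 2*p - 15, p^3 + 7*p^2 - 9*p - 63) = p - 3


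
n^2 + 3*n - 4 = (n - 1)*(n + 4)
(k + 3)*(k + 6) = k^2 + 9*k + 18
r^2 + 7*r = r*(r + 7)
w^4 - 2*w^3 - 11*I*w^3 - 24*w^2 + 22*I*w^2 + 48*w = w*(w - 2)*(w - 8*I)*(w - 3*I)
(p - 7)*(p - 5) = p^2 - 12*p + 35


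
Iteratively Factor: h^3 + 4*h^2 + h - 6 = (h + 3)*(h^2 + h - 2) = (h + 2)*(h + 3)*(h - 1)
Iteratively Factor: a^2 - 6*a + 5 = (a - 1)*(a - 5)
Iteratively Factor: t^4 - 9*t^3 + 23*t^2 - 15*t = (t - 1)*(t^3 - 8*t^2 + 15*t) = (t - 5)*(t - 1)*(t^2 - 3*t) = t*(t - 5)*(t - 1)*(t - 3)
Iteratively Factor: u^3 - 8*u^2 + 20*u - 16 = (u - 2)*(u^2 - 6*u + 8) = (u - 4)*(u - 2)*(u - 2)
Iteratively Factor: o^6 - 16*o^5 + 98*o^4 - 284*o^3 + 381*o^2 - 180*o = (o - 1)*(o^5 - 15*o^4 + 83*o^3 - 201*o^2 + 180*o) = (o - 3)*(o - 1)*(o^4 - 12*o^3 + 47*o^2 - 60*o) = o*(o - 3)*(o - 1)*(o^3 - 12*o^2 + 47*o - 60) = o*(o - 3)^2*(o - 1)*(o^2 - 9*o + 20) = o*(o - 4)*(o - 3)^2*(o - 1)*(o - 5)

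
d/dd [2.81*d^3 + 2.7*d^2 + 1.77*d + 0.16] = 8.43*d^2 + 5.4*d + 1.77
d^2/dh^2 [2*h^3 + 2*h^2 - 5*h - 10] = 12*h + 4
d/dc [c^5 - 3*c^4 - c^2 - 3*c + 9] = 5*c^4 - 12*c^3 - 2*c - 3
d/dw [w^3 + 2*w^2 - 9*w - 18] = 3*w^2 + 4*w - 9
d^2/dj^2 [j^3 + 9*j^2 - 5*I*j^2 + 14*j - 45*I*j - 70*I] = 6*j + 18 - 10*I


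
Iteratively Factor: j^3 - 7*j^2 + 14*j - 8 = (j - 1)*(j^2 - 6*j + 8) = (j - 2)*(j - 1)*(j - 4)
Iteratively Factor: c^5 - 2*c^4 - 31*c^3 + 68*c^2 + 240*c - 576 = (c - 3)*(c^4 + c^3 - 28*c^2 - 16*c + 192) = (c - 3)*(c + 4)*(c^3 - 3*c^2 - 16*c + 48) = (c - 3)*(c + 4)^2*(c^2 - 7*c + 12) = (c - 3)^2*(c + 4)^2*(c - 4)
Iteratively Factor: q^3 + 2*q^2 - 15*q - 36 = (q + 3)*(q^2 - q - 12) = (q + 3)^2*(q - 4)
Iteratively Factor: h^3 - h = (h + 1)*(h^2 - h) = (h - 1)*(h + 1)*(h)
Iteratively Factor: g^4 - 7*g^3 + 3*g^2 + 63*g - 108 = (g - 3)*(g^3 - 4*g^2 - 9*g + 36) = (g - 3)*(g + 3)*(g^2 - 7*g + 12) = (g - 3)^2*(g + 3)*(g - 4)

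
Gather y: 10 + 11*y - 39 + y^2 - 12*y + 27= y^2 - y - 2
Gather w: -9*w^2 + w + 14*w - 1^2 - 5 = -9*w^2 + 15*w - 6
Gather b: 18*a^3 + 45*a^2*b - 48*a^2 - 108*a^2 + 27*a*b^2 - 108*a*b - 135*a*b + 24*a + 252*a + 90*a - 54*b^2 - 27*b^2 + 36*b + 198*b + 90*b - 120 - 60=18*a^3 - 156*a^2 + 366*a + b^2*(27*a - 81) + b*(45*a^2 - 243*a + 324) - 180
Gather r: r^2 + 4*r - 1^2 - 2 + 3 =r^2 + 4*r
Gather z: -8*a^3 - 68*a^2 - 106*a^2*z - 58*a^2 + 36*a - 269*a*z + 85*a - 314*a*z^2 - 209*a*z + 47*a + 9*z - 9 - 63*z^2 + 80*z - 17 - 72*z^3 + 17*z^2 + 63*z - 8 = -8*a^3 - 126*a^2 + 168*a - 72*z^3 + z^2*(-314*a - 46) + z*(-106*a^2 - 478*a + 152) - 34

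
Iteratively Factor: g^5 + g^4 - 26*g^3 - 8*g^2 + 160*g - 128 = (g - 4)*(g^4 + 5*g^3 - 6*g^2 - 32*g + 32) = (g - 4)*(g + 4)*(g^3 + g^2 - 10*g + 8) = (g - 4)*(g - 2)*(g + 4)*(g^2 + 3*g - 4) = (g - 4)*(g - 2)*(g + 4)^2*(g - 1)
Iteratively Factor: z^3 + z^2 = (z + 1)*(z^2) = z*(z + 1)*(z)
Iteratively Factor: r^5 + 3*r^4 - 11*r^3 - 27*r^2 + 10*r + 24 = (r - 3)*(r^4 + 6*r^3 + 7*r^2 - 6*r - 8) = (r - 3)*(r - 1)*(r^3 + 7*r^2 + 14*r + 8) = (r - 3)*(r - 1)*(r + 2)*(r^2 + 5*r + 4) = (r - 3)*(r - 1)*(r + 1)*(r + 2)*(r + 4)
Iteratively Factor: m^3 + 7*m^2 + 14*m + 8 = (m + 1)*(m^2 + 6*m + 8) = (m + 1)*(m + 4)*(m + 2)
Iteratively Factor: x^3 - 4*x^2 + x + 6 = (x + 1)*(x^2 - 5*x + 6) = (x - 3)*(x + 1)*(x - 2)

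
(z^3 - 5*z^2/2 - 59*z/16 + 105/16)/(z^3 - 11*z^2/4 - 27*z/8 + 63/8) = (4*z - 5)/(2*(2*z - 3))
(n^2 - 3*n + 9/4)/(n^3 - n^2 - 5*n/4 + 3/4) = (2*n - 3)/(2*n^2 + n - 1)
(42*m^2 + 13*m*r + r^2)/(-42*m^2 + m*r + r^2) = (6*m + r)/(-6*m + r)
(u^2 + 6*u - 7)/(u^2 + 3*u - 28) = (u - 1)/(u - 4)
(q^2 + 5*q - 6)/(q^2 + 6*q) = (q - 1)/q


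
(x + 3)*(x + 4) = x^2 + 7*x + 12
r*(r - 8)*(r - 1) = r^3 - 9*r^2 + 8*r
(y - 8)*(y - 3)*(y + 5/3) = y^3 - 28*y^2/3 + 17*y/3 + 40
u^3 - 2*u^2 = u^2*(u - 2)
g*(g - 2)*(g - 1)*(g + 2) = g^4 - g^3 - 4*g^2 + 4*g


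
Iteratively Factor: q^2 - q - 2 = (q - 2)*(q + 1)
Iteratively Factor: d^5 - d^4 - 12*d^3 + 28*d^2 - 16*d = (d - 2)*(d^4 + d^3 - 10*d^2 + 8*d) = (d - 2)*(d + 4)*(d^3 - 3*d^2 + 2*d) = (d - 2)^2*(d + 4)*(d^2 - d) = (d - 2)^2*(d - 1)*(d + 4)*(d)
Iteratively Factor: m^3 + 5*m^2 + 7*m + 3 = (m + 1)*(m^2 + 4*m + 3) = (m + 1)*(m + 3)*(m + 1)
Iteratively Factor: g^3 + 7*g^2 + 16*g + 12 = (g + 3)*(g^2 + 4*g + 4) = (g + 2)*(g + 3)*(g + 2)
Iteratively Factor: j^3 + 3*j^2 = (j)*(j^2 + 3*j) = j*(j + 3)*(j)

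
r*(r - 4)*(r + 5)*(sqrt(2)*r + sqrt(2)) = sqrt(2)*r^4 + 2*sqrt(2)*r^3 - 19*sqrt(2)*r^2 - 20*sqrt(2)*r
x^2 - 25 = (x - 5)*(x + 5)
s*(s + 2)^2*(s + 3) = s^4 + 7*s^3 + 16*s^2 + 12*s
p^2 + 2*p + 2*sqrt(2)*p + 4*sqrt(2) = (p + 2)*(p + 2*sqrt(2))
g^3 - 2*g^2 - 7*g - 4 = (g - 4)*(g + 1)^2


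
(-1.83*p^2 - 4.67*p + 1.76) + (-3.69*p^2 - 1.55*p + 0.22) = -5.52*p^2 - 6.22*p + 1.98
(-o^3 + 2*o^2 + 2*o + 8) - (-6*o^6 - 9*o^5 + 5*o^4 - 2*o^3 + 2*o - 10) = 6*o^6 + 9*o^5 - 5*o^4 + o^3 + 2*o^2 + 18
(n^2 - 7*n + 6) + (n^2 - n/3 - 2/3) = 2*n^2 - 22*n/3 + 16/3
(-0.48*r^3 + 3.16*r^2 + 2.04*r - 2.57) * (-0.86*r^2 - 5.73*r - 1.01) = 0.4128*r^5 + 0.0327999999999999*r^4 - 19.3764*r^3 - 12.6706*r^2 + 12.6657*r + 2.5957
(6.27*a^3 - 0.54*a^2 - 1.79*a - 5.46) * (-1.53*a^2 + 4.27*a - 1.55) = -9.5931*a^5 + 27.5991*a^4 - 9.2856*a^3 + 1.5475*a^2 - 20.5397*a + 8.463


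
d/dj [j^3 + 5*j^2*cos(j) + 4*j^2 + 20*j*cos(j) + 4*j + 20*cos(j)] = -5*j^2*sin(j) + 3*j^2 - 10*j*sin(j) + 10*sqrt(2)*j*cos(j + pi/4) + 8*j + 20*sqrt(2)*cos(j + pi/4) + 4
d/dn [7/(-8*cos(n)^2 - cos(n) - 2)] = -7*(16*cos(n) + 1)*sin(n)/(8*cos(n)^2 + cos(n) + 2)^2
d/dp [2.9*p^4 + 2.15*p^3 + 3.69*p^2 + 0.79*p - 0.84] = 11.6*p^3 + 6.45*p^2 + 7.38*p + 0.79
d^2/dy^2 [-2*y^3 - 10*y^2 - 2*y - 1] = -12*y - 20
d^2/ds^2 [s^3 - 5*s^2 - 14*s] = 6*s - 10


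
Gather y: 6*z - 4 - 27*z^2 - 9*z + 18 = -27*z^2 - 3*z + 14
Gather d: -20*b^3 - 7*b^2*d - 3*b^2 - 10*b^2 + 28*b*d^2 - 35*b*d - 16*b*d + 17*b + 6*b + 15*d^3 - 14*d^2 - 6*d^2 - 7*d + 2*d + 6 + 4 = -20*b^3 - 13*b^2 + 23*b + 15*d^3 + d^2*(28*b - 20) + d*(-7*b^2 - 51*b - 5) + 10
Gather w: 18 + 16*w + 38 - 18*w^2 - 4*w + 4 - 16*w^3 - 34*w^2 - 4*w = -16*w^3 - 52*w^2 + 8*w + 60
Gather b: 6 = 6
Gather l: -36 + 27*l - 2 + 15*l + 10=42*l - 28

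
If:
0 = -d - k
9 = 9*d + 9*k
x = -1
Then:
No Solution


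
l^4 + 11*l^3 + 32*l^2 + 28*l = l*(l + 2)^2*(l + 7)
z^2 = z^2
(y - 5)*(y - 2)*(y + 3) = y^3 - 4*y^2 - 11*y + 30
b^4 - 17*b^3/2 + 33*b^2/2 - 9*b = b*(b - 6)*(b - 3/2)*(b - 1)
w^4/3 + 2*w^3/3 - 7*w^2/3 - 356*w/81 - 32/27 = (w/3 + 1)*(w - 8/3)*(w + 1/3)*(w + 4/3)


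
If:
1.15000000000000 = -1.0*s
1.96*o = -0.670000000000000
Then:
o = -0.34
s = -1.15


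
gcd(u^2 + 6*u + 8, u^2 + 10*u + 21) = 1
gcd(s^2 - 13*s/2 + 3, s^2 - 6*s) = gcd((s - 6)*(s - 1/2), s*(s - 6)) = s - 6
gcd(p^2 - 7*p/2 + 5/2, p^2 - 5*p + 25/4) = p - 5/2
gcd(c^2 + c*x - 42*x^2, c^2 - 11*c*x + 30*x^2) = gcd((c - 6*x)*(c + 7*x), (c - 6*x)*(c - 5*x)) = -c + 6*x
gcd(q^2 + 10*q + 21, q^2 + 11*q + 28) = q + 7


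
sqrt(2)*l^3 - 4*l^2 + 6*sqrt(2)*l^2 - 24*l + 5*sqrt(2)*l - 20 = (l + 5)*(l - 2*sqrt(2))*(sqrt(2)*l + sqrt(2))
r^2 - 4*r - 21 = (r - 7)*(r + 3)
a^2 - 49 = (a - 7)*(a + 7)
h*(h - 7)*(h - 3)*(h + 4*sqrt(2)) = h^4 - 10*h^3 + 4*sqrt(2)*h^3 - 40*sqrt(2)*h^2 + 21*h^2 + 84*sqrt(2)*h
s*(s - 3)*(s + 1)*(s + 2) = s^4 - 7*s^2 - 6*s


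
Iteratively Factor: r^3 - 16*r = (r + 4)*(r^2 - 4*r) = r*(r + 4)*(r - 4)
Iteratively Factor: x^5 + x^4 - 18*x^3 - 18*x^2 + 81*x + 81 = (x - 3)*(x^4 + 4*x^3 - 6*x^2 - 36*x - 27) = (x - 3)*(x + 3)*(x^3 + x^2 - 9*x - 9) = (x - 3)*(x + 1)*(x + 3)*(x^2 - 9) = (x - 3)^2*(x + 1)*(x + 3)*(x + 3)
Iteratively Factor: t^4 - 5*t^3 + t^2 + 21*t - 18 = (t - 3)*(t^3 - 2*t^2 - 5*t + 6) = (t - 3)*(t + 2)*(t^2 - 4*t + 3) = (t - 3)^2*(t + 2)*(t - 1)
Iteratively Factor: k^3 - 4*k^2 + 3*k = (k - 1)*(k^2 - 3*k) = k*(k - 1)*(k - 3)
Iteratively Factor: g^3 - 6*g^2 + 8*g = (g)*(g^2 - 6*g + 8) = g*(g - 4)*(g - 2)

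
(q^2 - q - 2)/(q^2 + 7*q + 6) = (q - 2)/(q + 6)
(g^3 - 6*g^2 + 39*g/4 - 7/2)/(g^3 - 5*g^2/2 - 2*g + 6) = (4*g^2 - 16*g + 7)/(2*(2*g^2 - g - 6))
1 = 1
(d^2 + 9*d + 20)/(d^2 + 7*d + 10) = (d + 4)/(d + 2)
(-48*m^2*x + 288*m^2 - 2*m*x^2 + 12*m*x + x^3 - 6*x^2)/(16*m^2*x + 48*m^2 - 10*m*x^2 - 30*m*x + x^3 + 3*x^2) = (6*m*x - 36*m + x^2 - 6*x)/(-2*m*x - 6*m + x^2 + 3*x)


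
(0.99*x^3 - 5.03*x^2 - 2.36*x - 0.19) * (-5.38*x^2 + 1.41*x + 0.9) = -5.3262*x^5 + 28.4573*x^4 + 6.4955*x^3 - 6.8324*x^2 - 2.3919*x - 0.171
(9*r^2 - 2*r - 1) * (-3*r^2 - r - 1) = -27*r^4 - 3*r^3 - 4*r^2 + 3*r + 1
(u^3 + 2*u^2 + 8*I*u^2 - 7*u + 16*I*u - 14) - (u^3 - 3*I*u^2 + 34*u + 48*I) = 2*u^2 + 11*I*u^2 - 41*u + 16*I*u - 14 - 48*I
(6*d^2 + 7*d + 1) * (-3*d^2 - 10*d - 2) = -18*d^4 - 81*d^3 - 85*d^2 - 24*d - 2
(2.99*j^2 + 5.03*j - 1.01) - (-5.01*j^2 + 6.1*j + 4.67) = 8.0*j^2 - 1.07*j - 5.68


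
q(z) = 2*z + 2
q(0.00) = 2.00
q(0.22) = 2.44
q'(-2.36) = 2.00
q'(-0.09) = 2.00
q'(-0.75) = 2.00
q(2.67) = 7.34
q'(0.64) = 2.00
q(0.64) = 3.28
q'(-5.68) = 2.00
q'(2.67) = 2.00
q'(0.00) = 2.00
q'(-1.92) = 2.00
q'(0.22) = 2.00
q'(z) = 2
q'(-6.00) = 2.00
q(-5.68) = -9.36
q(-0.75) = 0.50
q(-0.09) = 1.82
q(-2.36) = -2.72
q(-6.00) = -10.00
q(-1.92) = -1.84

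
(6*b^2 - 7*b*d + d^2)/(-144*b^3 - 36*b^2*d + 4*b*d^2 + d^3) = (-b + d)/(24*b^2 + 10*b*d + d^2)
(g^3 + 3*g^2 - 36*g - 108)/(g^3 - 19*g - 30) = (g^2 - 36)/(g^2 - 3*g - 10)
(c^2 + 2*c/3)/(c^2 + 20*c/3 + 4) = c/(c + 6)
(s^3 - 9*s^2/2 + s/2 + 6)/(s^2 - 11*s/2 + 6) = s + 1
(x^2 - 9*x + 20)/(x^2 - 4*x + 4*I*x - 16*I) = (x - 5)/(x + 4*I)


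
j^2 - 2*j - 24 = (j - 6)*(j + 4)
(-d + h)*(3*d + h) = -3*d^2 + 2*d*h + h^2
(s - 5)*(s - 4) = s^2 - 9*s + 20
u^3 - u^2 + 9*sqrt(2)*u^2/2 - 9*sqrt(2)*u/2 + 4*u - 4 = (u - 1)*(u + sqrt(2)/2)*(u + 4*sqrt(2))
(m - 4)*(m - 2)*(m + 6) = m^3 - 28*m + 48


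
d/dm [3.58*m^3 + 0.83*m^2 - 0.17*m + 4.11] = 10.74*m^2 + 1.66*m - 0.17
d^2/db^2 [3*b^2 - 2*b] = 6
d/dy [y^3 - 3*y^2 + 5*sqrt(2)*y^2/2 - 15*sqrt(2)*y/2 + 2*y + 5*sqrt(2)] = 3*y^2 - 6*y + 5*sqrt(2)*y - 15*sqrt(2)/2 + 2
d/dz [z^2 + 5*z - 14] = 2*z + 5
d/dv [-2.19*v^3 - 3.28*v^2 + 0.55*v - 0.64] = -6.57*v^2 - 6.56*v + 0.55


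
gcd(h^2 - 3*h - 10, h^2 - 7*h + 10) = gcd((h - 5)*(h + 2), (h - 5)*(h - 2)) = h - 5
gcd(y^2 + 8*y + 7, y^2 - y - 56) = y + 7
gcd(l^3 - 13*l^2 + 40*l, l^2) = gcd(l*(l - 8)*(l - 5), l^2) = l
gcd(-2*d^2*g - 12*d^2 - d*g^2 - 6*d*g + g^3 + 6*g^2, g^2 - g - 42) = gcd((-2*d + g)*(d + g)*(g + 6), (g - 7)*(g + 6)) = g + 6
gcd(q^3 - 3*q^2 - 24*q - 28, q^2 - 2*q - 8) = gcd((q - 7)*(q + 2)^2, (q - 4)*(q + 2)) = q + 2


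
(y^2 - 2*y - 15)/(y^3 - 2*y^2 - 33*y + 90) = (y + 3)/(y^2 + 3*y - 18)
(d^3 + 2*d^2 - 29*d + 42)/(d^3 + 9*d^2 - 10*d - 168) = (d^2 - 5*d + 6)/(d^2 + 2*d - 24)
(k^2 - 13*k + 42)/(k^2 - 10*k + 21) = (k - 6)/(k - 3)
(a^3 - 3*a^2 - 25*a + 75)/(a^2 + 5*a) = a - 8 + 15/a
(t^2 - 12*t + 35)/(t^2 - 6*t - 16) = (-t^2 + 12*t - 35)/(-t^2 + 6*t + 16)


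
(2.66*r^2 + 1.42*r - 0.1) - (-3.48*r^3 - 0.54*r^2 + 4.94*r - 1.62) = 3.48*r^3 + 3.2*r^2 - 3.52*r + 1.52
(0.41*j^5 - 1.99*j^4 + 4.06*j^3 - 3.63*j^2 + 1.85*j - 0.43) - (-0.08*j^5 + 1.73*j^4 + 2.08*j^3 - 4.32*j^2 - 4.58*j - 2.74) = 0.49*j^5 - 3.72*j^4 + 1.98*j^3 + 0.69*j^2 + 6.43*j + 2.31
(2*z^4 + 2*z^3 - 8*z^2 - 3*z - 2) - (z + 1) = 2*z^4 + 2*z^3 - 8*z^2 - 4*z - 3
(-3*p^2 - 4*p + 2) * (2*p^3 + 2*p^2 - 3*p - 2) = -6*p^5 - 14*p^4 + 5*p^3 + 22*p^2 + 2*p - 4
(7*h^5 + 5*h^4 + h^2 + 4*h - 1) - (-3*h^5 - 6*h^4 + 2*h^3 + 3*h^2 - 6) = 10*h^5 + 11*h^4 - 2*h^3 - 2*h^2 + 4*h + 5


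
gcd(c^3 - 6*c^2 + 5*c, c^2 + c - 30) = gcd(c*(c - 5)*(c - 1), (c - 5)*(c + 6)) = c - 5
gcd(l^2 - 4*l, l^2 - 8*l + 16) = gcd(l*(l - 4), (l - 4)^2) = l - 4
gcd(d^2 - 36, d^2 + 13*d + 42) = d + 6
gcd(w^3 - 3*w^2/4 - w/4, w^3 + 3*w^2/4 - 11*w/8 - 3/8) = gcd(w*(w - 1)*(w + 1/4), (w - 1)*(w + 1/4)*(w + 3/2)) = w^2 - 3*w/4 - 1/4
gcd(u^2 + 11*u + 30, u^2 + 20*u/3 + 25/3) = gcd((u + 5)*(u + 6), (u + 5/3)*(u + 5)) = u + 5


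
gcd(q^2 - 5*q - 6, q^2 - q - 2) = q + 1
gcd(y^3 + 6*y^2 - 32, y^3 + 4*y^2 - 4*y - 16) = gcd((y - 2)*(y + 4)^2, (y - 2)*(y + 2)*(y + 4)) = y^2 + 2*y - 8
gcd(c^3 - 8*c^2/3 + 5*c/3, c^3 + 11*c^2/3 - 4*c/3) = c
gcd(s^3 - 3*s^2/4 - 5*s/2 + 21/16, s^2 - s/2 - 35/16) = s - 7/4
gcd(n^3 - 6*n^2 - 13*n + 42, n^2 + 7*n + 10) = 1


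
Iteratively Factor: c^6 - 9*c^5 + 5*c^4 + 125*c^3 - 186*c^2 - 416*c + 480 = (c - 1)*(c^5 - 8*c^4 - 3*c^3 + 122*c^2 - 64*c - 480) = (c - 4)*(c - 1)*(c^4 - 4*c^3 - 19*c^2 + 46*c + 120) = (c - 4)*(c - 1)*(c + 3)*(c^3 - 7*c^2 + 2*c + 40) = (c - 4)^2*(c - 1)*(c + 3)*(c^2 - 3*c - 10) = (c - 4)^2*(c - 1)*(c + 2)*(c + 3)*(c - 5)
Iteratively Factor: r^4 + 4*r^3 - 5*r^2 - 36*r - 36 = (r + 2)*(r^3 + 2*r^2 - 9*r - 18) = (r - 3)*(r + 2)*(r^2 + 5*r + 6) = (r - 3)*(r + 2)^2*(r + 3)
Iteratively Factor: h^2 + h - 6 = (h + 3)*(h - 2)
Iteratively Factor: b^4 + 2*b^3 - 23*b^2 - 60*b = (b - 5)*(b^3 + 7*b^2 + 12*b) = (b - 5)*(b + 4)*(b^2 + 3*b) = (b - 5)*(b + 3)*(b + 4)*(b)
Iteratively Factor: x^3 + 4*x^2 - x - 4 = (x + 1)*(x^2 + 3*x - 4) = (x + 1)*(x + 4)*(x - 1)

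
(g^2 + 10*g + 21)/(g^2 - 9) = (g + 7)/(g - 3)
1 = 1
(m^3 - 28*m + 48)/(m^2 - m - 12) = (m^2 + 4*m - 12)/(m + 3)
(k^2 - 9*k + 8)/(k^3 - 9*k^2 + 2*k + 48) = (k - 1)/(k^2 - k - 6)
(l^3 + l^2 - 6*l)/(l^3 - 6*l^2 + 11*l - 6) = l*(l + 3)/(l^2 - 4*l + 3)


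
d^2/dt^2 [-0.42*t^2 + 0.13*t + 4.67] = -0.840000000000000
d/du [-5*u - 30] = -5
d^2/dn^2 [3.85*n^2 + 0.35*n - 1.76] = 7.70000000000000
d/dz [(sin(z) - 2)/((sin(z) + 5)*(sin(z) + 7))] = (4*sin(z) + cos(z)^2 + 58)*cos(z)/((sin(z) + 5)^2*(sin(z) + 7)^2)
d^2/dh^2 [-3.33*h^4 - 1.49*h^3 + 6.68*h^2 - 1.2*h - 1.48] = -39.96*h^2 - 8.94*h + 13.36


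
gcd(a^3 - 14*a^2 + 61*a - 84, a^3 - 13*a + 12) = a - 3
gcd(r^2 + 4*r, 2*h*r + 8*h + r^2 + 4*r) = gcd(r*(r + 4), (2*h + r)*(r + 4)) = r + 4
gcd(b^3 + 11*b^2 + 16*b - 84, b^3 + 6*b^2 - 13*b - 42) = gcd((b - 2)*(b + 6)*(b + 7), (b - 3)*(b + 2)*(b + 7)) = b + 7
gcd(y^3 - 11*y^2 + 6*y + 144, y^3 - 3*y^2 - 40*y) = y - 8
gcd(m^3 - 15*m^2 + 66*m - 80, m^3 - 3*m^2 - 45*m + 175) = m - 5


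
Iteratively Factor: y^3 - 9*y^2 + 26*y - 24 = (y - 4)*(y^2 - 5*y + 6) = (y - 4)*(y - 2)*(y - 3)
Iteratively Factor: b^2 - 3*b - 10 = (b + 2)*(b - 5)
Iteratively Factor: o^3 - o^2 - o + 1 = (o - 1)*(o^2 - 1) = (o - 1)^2*(o + 1)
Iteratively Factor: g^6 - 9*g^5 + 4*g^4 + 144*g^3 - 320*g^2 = (g)*(g^5 - 9*g^4 + 4*g^3 + 144*g^2 - 320*g) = g^2*(g^4 - 9*g^3 + 4*g^2 + 144*g - 320) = g^2*(g - 4)*(g^3 - 5*g^2 - 16*g + 80) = g^2*(g - 5)*(g - 4)*(g^2 - 16) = g^2*(g - 5)*(g - 4)*(g + 4)*(g - 4)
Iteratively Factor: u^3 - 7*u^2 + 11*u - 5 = (u - 1)*(u^2 - 6*u + 5) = (u - 5)*(u - 1)*(u - 1)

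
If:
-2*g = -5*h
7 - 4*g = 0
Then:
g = 7/4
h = 7/10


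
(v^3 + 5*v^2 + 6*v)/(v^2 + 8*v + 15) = v*(v + 2)/(v + 5)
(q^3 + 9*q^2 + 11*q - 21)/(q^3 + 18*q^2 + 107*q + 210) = (q^2 + 2*q - 3)/(q^2 + 11*q + 30)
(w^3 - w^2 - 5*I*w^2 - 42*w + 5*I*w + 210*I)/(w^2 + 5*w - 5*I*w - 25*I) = (w^2 - w - 42)/(w + 5)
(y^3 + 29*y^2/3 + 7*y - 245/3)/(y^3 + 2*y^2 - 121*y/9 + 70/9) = 3*(y + 7)/(3*y - 2)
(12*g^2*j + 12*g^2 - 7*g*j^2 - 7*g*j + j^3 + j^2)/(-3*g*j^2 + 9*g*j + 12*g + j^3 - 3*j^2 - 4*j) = (-4*g + j)/(j - 4)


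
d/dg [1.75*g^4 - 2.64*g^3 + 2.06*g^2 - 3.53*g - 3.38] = 7.0*g^3 - 7.92*g^2 + 4.12*g - 3.53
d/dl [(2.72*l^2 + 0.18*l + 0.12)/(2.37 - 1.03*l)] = (-2.8016*l^2 + 12.8928*l + 0.5502)/(1.0609*l^2 - 4.8822*l + 5.6169)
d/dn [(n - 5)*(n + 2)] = 2*n - 3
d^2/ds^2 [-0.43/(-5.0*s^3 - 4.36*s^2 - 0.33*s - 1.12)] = (-(12.9*s + 3.7496)*(5.0*s^3 + 4.36*s^2 + 0.33*s + 1.12) + 0.43*(15.0*s^2 + 8.72*s + 0.33)*(30.0*s^2 + 17.44*s + 0.66))/(5.0*s^3 + 4.36*s^2 + 0.33*s + 1.12)^3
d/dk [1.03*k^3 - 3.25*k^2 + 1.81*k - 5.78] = 3.09*k^2 - 6.5*k + 1.81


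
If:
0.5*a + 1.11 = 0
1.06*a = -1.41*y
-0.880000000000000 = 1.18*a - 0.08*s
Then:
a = -2.22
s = -21.74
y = 1.67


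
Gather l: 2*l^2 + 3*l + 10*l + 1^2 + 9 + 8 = 2*l^2 + 13*l + 18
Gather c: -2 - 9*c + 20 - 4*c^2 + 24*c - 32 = -4*c^2 + 15*c - 14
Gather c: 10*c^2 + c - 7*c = 10*c^2 - 6*c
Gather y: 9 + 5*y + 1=5*y + 10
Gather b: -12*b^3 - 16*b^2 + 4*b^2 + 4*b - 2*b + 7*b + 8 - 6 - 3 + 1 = -12*b^3 - 12*b^2 + 9*b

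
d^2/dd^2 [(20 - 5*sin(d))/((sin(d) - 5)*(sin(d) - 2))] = 5*(sin(d)^5 - 9*sin(d)^4 + 22*sin(d)^3 + 58*sin(d)^2 - 288*sin(d) + 172)/((sin(d) - 5)^3*(sin(d) - 2)^3)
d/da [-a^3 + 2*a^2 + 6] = a*(4 - 3*a)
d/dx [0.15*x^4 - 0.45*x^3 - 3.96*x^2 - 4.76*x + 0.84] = 0.6*x^3 - 1.35*x^2 - 7.92*x - 4.76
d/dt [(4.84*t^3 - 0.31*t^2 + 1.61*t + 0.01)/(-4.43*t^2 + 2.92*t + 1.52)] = (-21.4412*t^4 + 28.2656*t^3 + 28.2975*t^2 - 0.853800000000001*t + 2.418)/(19.6249*t^4 - 25.8712*t^3 - 4.9408*t^2 + 8.8768*t + 2.3104)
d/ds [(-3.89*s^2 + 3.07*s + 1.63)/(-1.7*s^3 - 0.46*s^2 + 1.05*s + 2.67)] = (-6.613*s^4 + 10.438*s^3 + 5.6407*s^2 - 19.273*s + 6.4854)/(2.89*s^6 + 1.564*s^5 - 3.3584*s^4 - 10.044*s^3 - 1.3539*s^2 + 5.607*s + 7.1289)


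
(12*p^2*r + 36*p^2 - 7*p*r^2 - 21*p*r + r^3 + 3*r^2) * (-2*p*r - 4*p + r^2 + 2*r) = -24*p^3*r^2 - 120*p^3*r - 144*p^3 + 26*p^2*r^3 + 130*p^2*r^2 + 156*p^2*r - 9*p*r^4 - 45*p*r^3 - 54*p*r^2 + r^5 + 5*r^4 + 6*r^3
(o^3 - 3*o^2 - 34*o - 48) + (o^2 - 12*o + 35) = o^3 - 2*o^2 - 46*o - 13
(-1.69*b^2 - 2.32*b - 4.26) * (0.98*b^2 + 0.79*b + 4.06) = -1.6562*b^4 - 3.6087*b^3 - 12.869*b^2 - 12.7846*b - 17.2956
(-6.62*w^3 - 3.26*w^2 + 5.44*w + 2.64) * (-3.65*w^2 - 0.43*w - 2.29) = 24.163*w^5 + 14.7456*w^4 - 3.2944*w^3 - 4.5098*w^2 - 13.5928*w - 6.0456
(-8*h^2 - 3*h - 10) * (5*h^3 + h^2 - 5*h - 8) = -40*h^5 - 23*h^4 - 13*h^3 + 69*h^2 + 74*h + 80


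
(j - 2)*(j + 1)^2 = j^3 - 3*j - 2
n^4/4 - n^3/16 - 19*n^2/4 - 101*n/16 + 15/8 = (n/4 + 1/2)*(n - 5)*(n - 1/4)*(n + 3)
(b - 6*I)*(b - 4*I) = b^2 - 10*I*b - 24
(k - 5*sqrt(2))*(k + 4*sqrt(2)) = k^2 - sqrt(2)*k - 40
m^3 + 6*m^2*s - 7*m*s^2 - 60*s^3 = (m - 3*s)*(m + 4*s)*(m + 5*s)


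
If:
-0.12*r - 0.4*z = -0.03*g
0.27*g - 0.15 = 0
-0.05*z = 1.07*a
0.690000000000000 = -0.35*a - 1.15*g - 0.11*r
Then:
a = -0.16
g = 0.56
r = -11.56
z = 3.51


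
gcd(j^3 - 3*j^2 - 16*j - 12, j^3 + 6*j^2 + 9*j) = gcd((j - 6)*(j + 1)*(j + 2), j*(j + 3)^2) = 1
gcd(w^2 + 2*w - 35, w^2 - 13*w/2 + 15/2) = w - 5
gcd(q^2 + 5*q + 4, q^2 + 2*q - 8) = q + 4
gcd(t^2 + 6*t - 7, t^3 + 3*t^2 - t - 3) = t - 1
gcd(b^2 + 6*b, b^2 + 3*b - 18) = b + 6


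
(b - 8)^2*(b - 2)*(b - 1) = b^4 - 19*b^3 + 114*b^2 - 224*b + 128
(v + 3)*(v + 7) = v^2 + 10*v + 21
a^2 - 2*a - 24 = (a - 6)*(a + 4)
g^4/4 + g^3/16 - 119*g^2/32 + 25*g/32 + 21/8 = (g/4 + 1)*(g - 7/2)*(g - 1)*(g + 3/4)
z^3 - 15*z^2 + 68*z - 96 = (z - 8)*(z - 4)*(z - 3)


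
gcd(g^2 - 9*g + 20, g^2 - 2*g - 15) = g - 5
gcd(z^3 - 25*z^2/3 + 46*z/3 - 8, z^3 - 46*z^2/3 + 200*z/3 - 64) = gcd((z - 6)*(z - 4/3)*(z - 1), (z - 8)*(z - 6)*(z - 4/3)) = z^2 - 22*z/3 + 8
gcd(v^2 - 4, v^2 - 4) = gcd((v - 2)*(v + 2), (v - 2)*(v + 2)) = v^2 - 4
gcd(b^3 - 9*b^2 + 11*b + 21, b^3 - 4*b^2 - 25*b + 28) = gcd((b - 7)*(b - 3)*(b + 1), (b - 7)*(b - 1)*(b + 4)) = b - 7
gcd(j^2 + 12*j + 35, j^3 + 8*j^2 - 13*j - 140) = j^2 + 12*j + 35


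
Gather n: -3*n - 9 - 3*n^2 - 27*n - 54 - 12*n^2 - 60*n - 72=-15*n^2 - 90*n - 135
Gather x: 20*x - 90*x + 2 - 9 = -70*x - 7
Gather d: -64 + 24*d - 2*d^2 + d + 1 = -2*d^2 + 25*d - 63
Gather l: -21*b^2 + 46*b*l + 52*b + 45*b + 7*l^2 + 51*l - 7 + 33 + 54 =-21*b^2 + 97*b + 7*l^2 + l*(46*b + 51) + 80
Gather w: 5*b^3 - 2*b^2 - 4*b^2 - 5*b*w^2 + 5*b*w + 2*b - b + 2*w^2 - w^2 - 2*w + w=5*b^3 - 6*b^2 + b + w^2*(1 - 5*b) + w*(5*b - 1)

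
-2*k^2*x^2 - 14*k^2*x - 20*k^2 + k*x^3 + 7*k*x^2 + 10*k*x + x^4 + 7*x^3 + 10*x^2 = (-k + x)*(2*k + x)*(x + 2)*(x + 5)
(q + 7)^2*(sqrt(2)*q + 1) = sqrt(2)*q^3 + q^2 + 14*sqrt(2)*q^2 + 14*q + 49*sqrt(2)*q + 49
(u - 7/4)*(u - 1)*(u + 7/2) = u^3 + 3*u^2/4 - 63*u/8 + 49/8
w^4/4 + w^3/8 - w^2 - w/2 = w*(w/4 + 1/2)*(w - 2)*(w + 1/2)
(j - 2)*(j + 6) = j^2 + 4*j - 12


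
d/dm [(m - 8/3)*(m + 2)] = 2*m - 2/3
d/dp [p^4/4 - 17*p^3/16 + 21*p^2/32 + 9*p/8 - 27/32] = p^3 - 51*p^2/16 + 21*p/16 + 9/8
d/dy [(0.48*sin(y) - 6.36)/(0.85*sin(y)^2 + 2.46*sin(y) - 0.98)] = (-0.408*sin(y)^2 + 10.812*sin(y) + 15.1752)*cos(y)/(0.7225*sin(y)^4 + 4.182*sin(y)^3 + 4.3856*sin(y)^2 - 4.8216*sin(y) + 0.9604)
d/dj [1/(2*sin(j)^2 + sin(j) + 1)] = -(4*sin(j) + 1)*cos(j)/(sin(j) - cos(2*j) + 2)^2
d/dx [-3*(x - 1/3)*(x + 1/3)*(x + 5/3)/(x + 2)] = (-54*x^3 - 207*x^2 - 180*x + 1)/(9*(x^2 + 4*x + 4))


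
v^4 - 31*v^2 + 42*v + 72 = (v - 4)*(v - 3)*(v + 1)*(v + 6)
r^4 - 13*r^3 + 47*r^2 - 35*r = r*(r - 7)*(r - 5)*(r - 1)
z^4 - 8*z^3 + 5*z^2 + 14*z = z*(z - 7)*(z - 2)*(z + 1)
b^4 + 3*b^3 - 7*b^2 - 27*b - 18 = (b - 3)*(b + 1)*(b + 2)*(b + 3)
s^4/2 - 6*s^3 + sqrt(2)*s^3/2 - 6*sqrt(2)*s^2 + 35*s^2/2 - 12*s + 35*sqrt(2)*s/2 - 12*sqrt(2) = (s/2 + sqrt(2)/2)*(s - 8)*(s - 3)*(s - 1)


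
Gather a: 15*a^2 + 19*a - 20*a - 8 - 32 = 15*a^2 - a - 40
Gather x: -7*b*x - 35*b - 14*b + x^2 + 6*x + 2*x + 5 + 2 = -49*b + x^2 + x*(8 - 7*b) + 7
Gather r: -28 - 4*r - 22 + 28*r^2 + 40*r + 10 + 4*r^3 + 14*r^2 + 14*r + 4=4*r^3 + 42*r^2 + 50*r - 36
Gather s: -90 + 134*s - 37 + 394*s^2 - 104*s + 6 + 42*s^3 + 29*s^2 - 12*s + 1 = 42*s^3 + 423*s^2 + 18*s - 120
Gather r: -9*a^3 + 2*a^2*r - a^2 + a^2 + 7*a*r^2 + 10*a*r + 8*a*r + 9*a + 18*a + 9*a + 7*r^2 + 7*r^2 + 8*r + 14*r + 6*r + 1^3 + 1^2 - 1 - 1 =-9*a^3 + 36*a + r^2*(7*a + 14) + r*(2*a^2 + 18*a + 28)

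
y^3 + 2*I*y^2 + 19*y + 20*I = (y - 4*I)*(y + I)*(y + 5*I)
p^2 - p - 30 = (p - 6)*(p + 5)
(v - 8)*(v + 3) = v^2 - 5*v - 24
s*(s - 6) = s^2 - 6*s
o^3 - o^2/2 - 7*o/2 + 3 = (o - 3/2)*(o - 1)*(o + 2)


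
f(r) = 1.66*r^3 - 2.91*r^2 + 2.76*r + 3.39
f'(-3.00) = 65.04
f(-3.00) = -75.90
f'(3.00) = 30.12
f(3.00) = 30.30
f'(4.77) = 88.31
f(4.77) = 130.51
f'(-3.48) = 83.32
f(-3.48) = -111.42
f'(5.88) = 140.72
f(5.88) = 256.48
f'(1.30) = 3.61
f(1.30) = 5.71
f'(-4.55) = 132.34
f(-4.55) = -225.78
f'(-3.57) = 87.01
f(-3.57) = -119.08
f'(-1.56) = 23.96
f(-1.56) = -14.30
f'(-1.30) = 18.74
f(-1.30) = -8.76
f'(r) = 4.98*r^2 - 5.82*r + 2.76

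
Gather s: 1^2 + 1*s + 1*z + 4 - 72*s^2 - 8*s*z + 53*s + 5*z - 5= -72*s^2 + s*(54 - 8*z) + 6*z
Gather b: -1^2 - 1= -2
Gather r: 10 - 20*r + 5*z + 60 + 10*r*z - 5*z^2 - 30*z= r*(10*z - 20) - 5*z^2 - 25*z + 70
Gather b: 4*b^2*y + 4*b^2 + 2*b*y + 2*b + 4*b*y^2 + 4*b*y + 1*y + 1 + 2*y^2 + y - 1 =b^2*(4*y + 4) + b*(4*y^2 + 6*y + 2) + 2*y^2 + 2*y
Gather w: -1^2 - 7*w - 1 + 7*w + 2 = 0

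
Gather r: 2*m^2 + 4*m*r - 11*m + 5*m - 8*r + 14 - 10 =2*m^2 - 6*m + r*(4*m - 8) + 4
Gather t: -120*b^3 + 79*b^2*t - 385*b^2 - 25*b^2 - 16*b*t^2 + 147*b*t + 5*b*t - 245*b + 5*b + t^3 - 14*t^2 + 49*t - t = -120*b^3 - 410*b^2 - 240*b + t^3 + t^2*(-16*b - 14) + t*(79*b^2 + 152*b + 48)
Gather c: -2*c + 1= 1 - 2*c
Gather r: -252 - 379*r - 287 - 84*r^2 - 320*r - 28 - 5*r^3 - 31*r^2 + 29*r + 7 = -5*r^3 - 115*r^2 - 670*r - 560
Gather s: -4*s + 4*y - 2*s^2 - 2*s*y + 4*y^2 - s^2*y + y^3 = s^2*(-y - 2) + s*(-2*y - 4) + y^3 + 4*y^2 + 4*y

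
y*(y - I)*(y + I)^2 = y^4 + I*y^3 + y^2 + I*y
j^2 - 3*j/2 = j*(j - 3/2)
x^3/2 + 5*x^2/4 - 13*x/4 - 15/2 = (x/2 + 1)*(x - 5/2)*(x + 3)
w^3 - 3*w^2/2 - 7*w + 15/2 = (w - 3)*(w - 1)*(w + 5/2)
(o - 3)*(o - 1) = o^2 - 4*o + 3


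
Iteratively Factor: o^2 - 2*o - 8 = (o - 4)*(o + 2)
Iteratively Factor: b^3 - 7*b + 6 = (b - 2)*(b^2 + 2*b - 3) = (b - 2)*(b + 3)*(b - 1)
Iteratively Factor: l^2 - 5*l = (l - 5)*(l)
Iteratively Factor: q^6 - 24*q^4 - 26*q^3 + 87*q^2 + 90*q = (q + 1)*(q^5 - q^4 - 23*q^3 - 3*q^2 + 90*q) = (q - 5)*(q + 1)*(q^4 + 4*q^3 - 3*q^2 - 18*q) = (q - 5)*(q + 1)*(q + 3)*(q^3 + q^2 - 6*q) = (q - 5)*(q + 1)*(q + 3)^2*(q^2 - 2*q) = q*(q - 5)*(q + 1)*(q + 3)^2*(q - 2)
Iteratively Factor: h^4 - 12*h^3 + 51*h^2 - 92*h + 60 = (h - 5)*(h^3 - 7*h^2 + 16*h - 12) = (h - 5)*(h - 2)*(h^2 - 5*h + 6) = (h - 5)*(h - 2)^2*(h - 3)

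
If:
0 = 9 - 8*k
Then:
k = 9/8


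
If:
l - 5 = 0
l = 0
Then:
No Solution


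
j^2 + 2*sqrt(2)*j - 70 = (j - 5*sqrt(2))*(j + 7*sqrt(2))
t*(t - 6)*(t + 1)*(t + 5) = t^4 - 31*t^2 - 30*t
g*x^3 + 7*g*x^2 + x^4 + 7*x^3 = x^2*(g + x)*(x + 7)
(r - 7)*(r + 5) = r^2 - 2*r - 35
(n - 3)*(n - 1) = n^2 - 4*n + 3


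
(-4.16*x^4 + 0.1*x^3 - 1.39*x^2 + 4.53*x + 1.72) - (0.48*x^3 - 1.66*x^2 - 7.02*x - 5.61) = -4.16*x^4 - 0.38*x^3 + 0.27*x^2 + 11.55*x + 7.33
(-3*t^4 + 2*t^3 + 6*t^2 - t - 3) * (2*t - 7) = -6*t^5 + 25*t^4 - 2*t^3 - 44*t^2 + t + 21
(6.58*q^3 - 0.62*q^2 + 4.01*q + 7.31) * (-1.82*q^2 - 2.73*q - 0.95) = -11.9756*q^5 - 16.835*q^4 - 11.8566*q^3 - 23.6625*q^2 - 23.7658*q - 6.9445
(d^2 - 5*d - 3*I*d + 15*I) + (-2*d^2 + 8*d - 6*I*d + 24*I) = -d^2 + 3*d - 9*I*d + 39*I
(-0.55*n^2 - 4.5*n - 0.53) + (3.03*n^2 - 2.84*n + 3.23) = 2.48*n^2 - 7.34*n + 2.7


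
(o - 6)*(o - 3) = o^2 - 9*o + 18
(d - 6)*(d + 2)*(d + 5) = d^3 + d^2 - 32*d - 60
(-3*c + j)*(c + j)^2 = -3*c^3 - 5*c^2*j - c*j^2 + j^3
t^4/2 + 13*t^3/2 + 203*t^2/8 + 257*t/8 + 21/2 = (t/2 + 1/4)*(t + 3/2)*(t + 4)*(t + 7)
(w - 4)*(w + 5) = w^2 + w - 20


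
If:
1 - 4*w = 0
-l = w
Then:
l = -1/4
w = 1/4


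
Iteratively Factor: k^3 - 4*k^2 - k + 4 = (k + 1)*(k^2 - 5*k + 4) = (k - 4)*(k + 1)*(k - 1)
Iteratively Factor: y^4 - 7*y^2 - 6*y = (y + 1)*(y^3 - y^2 - 6*y) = (y + 1)*(y + 2)*(y^2 - 3*y) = (y - 3)*(y + 1)*(y + 2)*(y)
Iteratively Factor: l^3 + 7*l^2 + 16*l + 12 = (l + 3)*(l^2 + 4*l + 4) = (l + 2)*(l + 3)*(l + 2)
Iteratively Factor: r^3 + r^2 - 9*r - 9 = (r + 1)*(r^2 - 9) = (r - 3)*(r + 1)*(r + 3)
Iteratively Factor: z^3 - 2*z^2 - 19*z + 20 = (z - 1)*(z^2 - z - 20) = (z - 1)*(z + 4)*(z - 5)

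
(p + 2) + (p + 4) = 2*p + 6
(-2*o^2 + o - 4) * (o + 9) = -2*o^3 - 17*o^2 + 5*o - 36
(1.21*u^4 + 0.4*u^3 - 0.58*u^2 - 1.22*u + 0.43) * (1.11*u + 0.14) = 1.3431*u^5 + 0.6134*u^4 - 0.5878*u^3 - 1.4354*u^2 + 0.3065*u + 0.0602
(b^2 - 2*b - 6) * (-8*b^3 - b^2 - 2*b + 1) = -8*b^5 + 15*b^4 + 48*b^3 + 11*b^2 + 10*b - 6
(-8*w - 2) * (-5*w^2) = 40*w^3 + 10*w^2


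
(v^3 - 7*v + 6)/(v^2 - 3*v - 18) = (v^2 - 3*v + 2)/(v - 6)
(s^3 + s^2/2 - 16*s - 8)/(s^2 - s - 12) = (s^2 + 9*s/2 + 2)/(s + 3)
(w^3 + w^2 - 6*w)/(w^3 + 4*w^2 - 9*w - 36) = w*(w - 2)/(w^2 + w - 12)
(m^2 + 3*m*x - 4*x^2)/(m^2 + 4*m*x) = (m - x)/m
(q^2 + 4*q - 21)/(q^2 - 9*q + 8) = (q^2 + 4*q - 21)/(q^2 - 9*q + 8)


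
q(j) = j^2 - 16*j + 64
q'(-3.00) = -22.00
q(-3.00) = 121.00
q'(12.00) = 8.00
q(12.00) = 16.00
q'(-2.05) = -20.10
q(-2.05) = 101.00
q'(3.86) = -8.28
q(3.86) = 17.14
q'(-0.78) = -17.56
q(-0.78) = 77.09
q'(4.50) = -7.00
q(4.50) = 12.25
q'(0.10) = -15.80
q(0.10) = 62.41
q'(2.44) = -11.12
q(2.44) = 30.91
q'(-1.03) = -18.06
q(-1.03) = 81.54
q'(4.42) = -7.16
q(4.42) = 12.82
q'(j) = 2*j - 16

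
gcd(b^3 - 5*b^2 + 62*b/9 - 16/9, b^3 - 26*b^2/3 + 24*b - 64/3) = b^2 - 14*b/3 + 16/3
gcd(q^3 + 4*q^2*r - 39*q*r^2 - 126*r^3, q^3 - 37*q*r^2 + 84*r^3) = q + 7*r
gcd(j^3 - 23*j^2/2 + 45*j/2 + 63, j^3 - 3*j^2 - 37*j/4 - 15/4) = j + 3/2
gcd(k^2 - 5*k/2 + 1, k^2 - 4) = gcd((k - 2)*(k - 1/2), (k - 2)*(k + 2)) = k - 2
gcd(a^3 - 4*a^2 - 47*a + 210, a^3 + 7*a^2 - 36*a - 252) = a^2 + a - 42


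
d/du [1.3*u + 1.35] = 1.30000000000000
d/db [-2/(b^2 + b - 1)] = 2*(2*b + 1)/(b^2 + b - 1)^2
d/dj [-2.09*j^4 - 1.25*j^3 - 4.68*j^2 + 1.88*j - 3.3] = -8.36*j^3 - 3.75*j^2 - 9.36*j + 1.88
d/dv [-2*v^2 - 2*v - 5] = -4*v - 2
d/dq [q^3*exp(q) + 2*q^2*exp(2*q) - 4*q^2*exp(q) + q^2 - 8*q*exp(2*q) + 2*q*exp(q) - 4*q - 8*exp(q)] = q^3*exp(q) + 4*q^2*exp(2*q) - q^2*exp(q) - 12*q*exp(2*q) - 6*q*exp(q) + 2*q - 8*exp(2*q) - 6*exp(q) - 4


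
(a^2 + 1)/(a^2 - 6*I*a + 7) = (a - I)/(a - 7*I)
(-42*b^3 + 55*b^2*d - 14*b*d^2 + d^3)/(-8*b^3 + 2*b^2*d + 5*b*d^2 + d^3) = (42*b^2 - 13*b*d + d^2)/(8*b^2 + 6*b*d + d^2)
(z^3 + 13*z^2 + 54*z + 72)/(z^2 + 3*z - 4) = (z^2 + 9*z + 18)/(z - 1)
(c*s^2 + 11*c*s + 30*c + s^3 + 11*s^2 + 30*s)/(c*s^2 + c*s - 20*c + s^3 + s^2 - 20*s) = (s + 6)/(s - 4)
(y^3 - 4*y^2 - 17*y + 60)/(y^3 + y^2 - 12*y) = (y - 5)/y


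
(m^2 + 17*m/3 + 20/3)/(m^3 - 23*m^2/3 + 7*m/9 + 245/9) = 3*(m + 4)/(3*m^2 - 28*m + 49)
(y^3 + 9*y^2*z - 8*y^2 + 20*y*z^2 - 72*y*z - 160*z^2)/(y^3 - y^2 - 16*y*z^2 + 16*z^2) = (y^2 + 5*y*z - 8*y - 40*z)/(y^2 - 4*y*z - y + 4*z)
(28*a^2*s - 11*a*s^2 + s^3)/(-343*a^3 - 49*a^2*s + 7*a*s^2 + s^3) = s*(-4*a + s)/(49*a^2 + 14*a*s + s^2)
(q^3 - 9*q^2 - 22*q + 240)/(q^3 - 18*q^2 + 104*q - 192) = (q + 5)/(q - 4)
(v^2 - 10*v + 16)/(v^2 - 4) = (v - 8)/(v + 2)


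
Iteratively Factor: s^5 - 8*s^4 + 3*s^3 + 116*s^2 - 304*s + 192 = (s - 4)*(s^4 - 4*s^3 - 13*s^2 + 64*s - 48) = (s - 4)*(s - 1)*(s^3 - 3*s^2 - 16*s + 48) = (s - 4)*(s - 3)*(s - 1)*(s^2 - 16) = (s - 4)^2*(s - 3)*(s - 1)*(s + 4)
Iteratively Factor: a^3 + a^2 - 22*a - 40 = (a - 5)*(a^2 + 6*a + 8) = (a - 5)*(a + 4)*(a + 2)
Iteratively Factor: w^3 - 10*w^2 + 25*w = (w - 5)*(w^2 - 5*w) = (w - 5)^2*(w)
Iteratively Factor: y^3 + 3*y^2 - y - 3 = (y + 3)*(y^2 - 1) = (y - 1)*(y + 3)*(y + 1)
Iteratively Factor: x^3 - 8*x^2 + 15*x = (x)*(x^2 - 8*x + 15) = x*(x - 5)*(x - 3)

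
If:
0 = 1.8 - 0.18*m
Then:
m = 10.00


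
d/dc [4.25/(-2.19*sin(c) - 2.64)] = 9.3075*cos(c)/(2.19*sin(c) + 2.64)^2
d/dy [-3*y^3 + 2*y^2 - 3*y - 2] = -9*y^2 + 4*y - 3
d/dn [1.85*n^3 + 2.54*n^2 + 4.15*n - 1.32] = 5.55*n^2 + 5.08*n + 4.15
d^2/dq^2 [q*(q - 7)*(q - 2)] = 6*q - 18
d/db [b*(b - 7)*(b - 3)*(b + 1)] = 4*b^3 - 27*b^2 + 22*b + 21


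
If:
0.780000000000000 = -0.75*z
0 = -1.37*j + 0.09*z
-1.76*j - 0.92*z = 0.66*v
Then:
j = -0.07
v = 1.63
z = -1.04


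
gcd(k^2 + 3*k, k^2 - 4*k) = k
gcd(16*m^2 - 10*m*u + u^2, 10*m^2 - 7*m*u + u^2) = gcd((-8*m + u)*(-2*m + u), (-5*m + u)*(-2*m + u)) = -2*m + u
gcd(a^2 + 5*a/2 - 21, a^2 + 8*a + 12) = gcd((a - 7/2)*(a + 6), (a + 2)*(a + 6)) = a + 6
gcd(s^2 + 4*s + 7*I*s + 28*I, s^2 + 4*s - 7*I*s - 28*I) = s + 4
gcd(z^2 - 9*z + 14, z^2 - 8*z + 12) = z - 2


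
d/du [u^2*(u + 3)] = 3*u*(u + 2)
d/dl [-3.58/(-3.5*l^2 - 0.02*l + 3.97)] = (-25.06*l - 0.0716)/(3.5*l^2 + 0.02*l - 3.97)^2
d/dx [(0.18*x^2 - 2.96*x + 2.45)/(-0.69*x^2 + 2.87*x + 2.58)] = (-1.5258*x^2 + 4.3098*x - 14.6683)/(0.4761*x^4 - 3.9606*x^3 + 4.6765*x^2 + 14.8092*x + 6.6564)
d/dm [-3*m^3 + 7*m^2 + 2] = m*(14 - 9*m)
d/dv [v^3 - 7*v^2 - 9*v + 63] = 3*v^2 - 14*v - 9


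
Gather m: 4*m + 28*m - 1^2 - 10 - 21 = 32*m - 32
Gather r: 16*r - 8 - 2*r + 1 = 14*r - 7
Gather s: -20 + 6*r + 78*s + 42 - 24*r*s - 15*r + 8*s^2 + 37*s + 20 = -9*r + 8*s^2 + s*(115 - 24*r) + 42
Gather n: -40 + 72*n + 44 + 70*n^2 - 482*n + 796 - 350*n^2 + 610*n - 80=-280*n^2 + 200*n + 720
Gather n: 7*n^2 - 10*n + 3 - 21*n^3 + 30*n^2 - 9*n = -21*n^3 + 37*n^2 - 19*n + 3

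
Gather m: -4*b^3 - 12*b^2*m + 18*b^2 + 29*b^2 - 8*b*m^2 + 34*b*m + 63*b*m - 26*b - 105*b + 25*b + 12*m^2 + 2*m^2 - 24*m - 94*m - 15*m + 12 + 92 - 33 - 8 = -4*b^3 + 47*b^2 - 106*b + m^2*(14 - 8*b) + m*(-12*b^2 + 97*b - 133) + 63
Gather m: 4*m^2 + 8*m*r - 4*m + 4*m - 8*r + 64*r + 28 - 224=4*m^2 + 8*m*r + 56*r - 196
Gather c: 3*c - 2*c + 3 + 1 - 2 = c + 2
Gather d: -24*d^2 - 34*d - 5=-24*d^2 - 34*d - 5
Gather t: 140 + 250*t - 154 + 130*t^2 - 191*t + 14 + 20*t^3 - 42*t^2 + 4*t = 20*t^3 + 88*t^2 + 63*t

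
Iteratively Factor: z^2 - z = (z - 1)*(z)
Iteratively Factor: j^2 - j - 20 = (j - 5)*(j + 4)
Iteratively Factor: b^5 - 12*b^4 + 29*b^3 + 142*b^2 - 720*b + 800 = (b + 4)*(b^4 - 16*b^3 + 93*b^2 - 230*b + 200) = (b - 2)*(b + 4)*(b^3 - 14*b^2 + 65*b - 100) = (b - 5)*(b - 2)*(b + 4)*(b^2 - 9*b + 20) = (b - 5)^2*(b - 2)*(b + 4)*(b - 4)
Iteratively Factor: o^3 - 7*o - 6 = (o + 1)*(o^2 - o - 6) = (o - 3)*(o + 1)*(o + 2)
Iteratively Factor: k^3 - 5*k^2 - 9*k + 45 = (k + 3)*(k^2 - 8*k + 15) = (k - 5)*(k + 3)*(k - 3)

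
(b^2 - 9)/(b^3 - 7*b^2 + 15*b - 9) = (b + 3)/(b^2 - 4*b + 3)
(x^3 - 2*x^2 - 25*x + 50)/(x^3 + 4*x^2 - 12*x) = (x^2 - 25)/(x*(x + 6))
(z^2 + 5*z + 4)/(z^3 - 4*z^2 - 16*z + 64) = (z + 1)/(z^2 - 8*z + 16)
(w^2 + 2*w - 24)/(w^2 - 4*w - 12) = (-w^2 - 2*w + 24)/(-w^2 + 4*w + 12)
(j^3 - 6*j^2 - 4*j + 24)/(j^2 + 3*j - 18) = (j^3 - 6*j^2 - 4*j + 24)/(j^2 + 3*j - 18)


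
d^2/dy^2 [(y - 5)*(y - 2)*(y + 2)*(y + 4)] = 12*y^2 - 6*y - 48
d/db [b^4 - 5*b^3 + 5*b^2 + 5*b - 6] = 4*b^3 - 15*b^2 + 10*b + 5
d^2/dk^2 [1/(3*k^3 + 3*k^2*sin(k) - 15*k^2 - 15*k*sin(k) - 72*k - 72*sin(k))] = ((-k^3 - k^2*sin(k) + 5*k^2 + 5*k*sin(k) + 24*k + 24*sin(k))*(-k^2*sin(k) + 5*k*sin(k) + 4*k*cos(k) + 6*k + 26*sin(k) - 10*cos(k) - 10) + 2*(-k^2*cos(k) - 3*k^2 - 2*k*sin(k) + 5*k*cos(k) + 10*k + 5*sin(k) + 24*cos(k) + 24)^2)/(3*(k - 8)^3*(k + 3)^3*(k + sin(k))^3)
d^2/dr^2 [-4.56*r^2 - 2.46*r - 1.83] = -9.12000000000000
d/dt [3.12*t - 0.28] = 3.12000000000000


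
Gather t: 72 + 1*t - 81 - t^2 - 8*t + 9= -t^2 - 7*t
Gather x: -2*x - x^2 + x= -x^2 - x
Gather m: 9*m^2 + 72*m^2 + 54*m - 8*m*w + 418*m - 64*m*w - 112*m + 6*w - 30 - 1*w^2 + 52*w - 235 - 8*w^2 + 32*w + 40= 81*m^2 + m*(360 - 72*w) - 9*w^2 + 90*w - 225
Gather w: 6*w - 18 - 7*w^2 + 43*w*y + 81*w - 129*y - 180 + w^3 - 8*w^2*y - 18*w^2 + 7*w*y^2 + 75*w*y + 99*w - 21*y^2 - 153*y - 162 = w^3 + w^2*(-8*y - 25) + w*(7*y^2 + 118*y + 186) - 21*y^2 - 282*y - 360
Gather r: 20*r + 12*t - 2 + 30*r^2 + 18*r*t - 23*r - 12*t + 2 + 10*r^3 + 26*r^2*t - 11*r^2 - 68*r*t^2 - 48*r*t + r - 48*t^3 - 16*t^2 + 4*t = 10*r^3 + r^2*(26*t + 19) + r*(-68*t^2 - 30*t - 2) - 48*t^3 - 16*t^2 + 4*t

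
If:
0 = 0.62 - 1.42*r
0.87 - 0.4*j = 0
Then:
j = 2.18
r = 0.44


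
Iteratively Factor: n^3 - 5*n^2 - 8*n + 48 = (n + 3)*(n^2 - 8*n + 16) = (n - 4)*(n + 3)*(n - 4)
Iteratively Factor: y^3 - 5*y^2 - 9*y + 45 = (y - 5)*(y^2 - 9) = (y - 5)*(y + 3)*(y - 3)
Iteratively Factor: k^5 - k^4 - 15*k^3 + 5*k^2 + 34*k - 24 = (k - 4)*(k^4 + 3*k^3 - 3*k^2 - 7*k + 6) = (k - 4)*(k - 1)*(k^3 + 4*k^2 + k - 6) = (k - 4)*(k - 1)*(k + 2)*(k^2 + 2*k - 3) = (k - 4)*(k - 1)^2*(k + 2)*(k + 3)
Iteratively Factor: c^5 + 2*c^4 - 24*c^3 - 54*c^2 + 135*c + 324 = (c + 3)*(c^4 - c^3 - 21*c^2 + 9*c + 108) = (c - 4)*(c + 3)*(c^3 + 3*c^2 - 9*c - 27) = (c - 4)*(c + 3)^2*(c^2 - 9) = (c - 4)*(c + 3)^3*(c - 3)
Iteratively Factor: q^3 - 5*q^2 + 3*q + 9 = (q - 3)*(q^2 - 2*q - 3) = (q - 3)*(q + 1)*(q - 3)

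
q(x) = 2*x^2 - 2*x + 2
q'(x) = 4*x - 2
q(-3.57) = 34.63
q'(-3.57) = -16.28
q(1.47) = 3.38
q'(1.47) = 3.88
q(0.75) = 1.62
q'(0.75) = 1.00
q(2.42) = 8.87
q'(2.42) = 7.68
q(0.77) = 1.65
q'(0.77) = 1.08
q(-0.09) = 2.20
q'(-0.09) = -2.36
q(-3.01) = 26.14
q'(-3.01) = -14.04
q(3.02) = 14.20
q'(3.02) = 10.08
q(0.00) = 2.00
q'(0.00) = -2.00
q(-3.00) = 26.00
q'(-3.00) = -14.00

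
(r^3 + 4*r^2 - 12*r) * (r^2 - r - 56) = r^5 + 3*r^4 - 72*r^3 - 212*r^2 + 672*r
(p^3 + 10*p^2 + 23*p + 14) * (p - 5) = p^4 + 5*p^3 - 27*p^2 - 101*p - 70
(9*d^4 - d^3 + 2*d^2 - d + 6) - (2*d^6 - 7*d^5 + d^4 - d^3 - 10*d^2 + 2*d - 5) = -2*d^6 + 7*d^5 + 8*d^4 + 12*d^2 - 3*d + 11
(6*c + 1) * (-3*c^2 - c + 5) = -18*c^3 - 9*c^2 + 29*c + 5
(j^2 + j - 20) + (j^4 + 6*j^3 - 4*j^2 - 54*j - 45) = j^4 + 6*j^3 - 3*j^2 - 53*j - 65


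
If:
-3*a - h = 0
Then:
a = -h/3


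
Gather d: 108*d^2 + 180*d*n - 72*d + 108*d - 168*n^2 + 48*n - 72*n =108*d^2 + d*(180*n + 36) - 168*n^2 - 24*n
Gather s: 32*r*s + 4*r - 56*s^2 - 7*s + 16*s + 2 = 4*r - 56*s^2 + s*(32*r + 9) + 2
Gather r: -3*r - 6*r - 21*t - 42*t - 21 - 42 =-9*r - 63*t - 63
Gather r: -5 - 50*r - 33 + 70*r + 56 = 20*r + 18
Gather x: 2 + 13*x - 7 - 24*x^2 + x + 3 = -24*x^2 + 14*x - 2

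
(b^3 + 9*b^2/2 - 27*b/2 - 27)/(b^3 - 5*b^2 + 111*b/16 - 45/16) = 8*(2*b^2 + 15*b + 18)/(16*b^2 - 32*b + 15)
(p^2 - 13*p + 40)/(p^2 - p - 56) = (p - 5)/(p + 7)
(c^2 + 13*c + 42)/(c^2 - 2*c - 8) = (c^2 + 13*c + 42)/(c^2 - 2*c - 8)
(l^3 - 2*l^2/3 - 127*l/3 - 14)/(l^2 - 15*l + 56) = (l^2 + 19*l/3 + 2)/(l - 8)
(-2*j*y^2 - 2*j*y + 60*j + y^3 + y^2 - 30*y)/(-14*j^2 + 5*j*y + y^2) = (y^2 + y - 30)/(7*j + y)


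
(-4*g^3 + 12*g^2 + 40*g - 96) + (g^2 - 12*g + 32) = -4*g^3 + 13*g^2 + 28*g - 64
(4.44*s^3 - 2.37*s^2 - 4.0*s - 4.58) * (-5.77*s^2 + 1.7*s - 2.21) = -25.6188*s^5 + 21.2229*s^4 + 9.2386*s^3 + 24.8643*s^2 + 1.054*s + 10.1218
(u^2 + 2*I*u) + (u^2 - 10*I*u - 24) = 2*u^2 - 8*I*u - 24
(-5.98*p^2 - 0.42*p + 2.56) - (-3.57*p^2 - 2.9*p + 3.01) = -2.41*p^2 + 2.48*p - 0.45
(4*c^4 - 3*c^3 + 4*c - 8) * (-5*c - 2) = -20*c^5 + 7*c^4 + 6*c^3 - 20*c^2 + 32*c + 16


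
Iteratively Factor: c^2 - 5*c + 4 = (c - 4)*(c - 1)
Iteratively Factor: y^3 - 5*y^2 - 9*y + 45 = (y - 3)*(y^2 - 2*y - 15) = (y - 5)*(y - 3)*(y + 3)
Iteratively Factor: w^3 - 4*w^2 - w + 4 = (w + 1)*(w^2 - 5*w + 4) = (w - 4)*(w + 1)*(w - 1)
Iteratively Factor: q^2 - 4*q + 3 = (q - 3)*(q - 1)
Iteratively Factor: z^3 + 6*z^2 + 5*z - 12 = (z + 4)*(z^2 + 2*z - 3) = (z + 3)*(z + 4)*(z - 1)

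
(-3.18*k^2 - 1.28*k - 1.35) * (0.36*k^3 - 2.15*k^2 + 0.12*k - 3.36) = -1.1448*k^5 + 6.3762*k^4 + 1.8844*k^3 + 13.4337*k^2 + 4.1388*k + 4.536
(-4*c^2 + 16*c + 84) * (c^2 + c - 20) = -4*c^4 + 12*c^3 + 180*c^2 - 236*c - 1680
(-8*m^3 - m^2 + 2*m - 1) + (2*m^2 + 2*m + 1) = -8*m^3 + m^2 + 4*m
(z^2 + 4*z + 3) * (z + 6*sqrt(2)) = z^3 + 4*z^2 + 6*sqrt(2)*z^2 + 3*z + 24*sqrt(2)*z + 18*sqrt(2)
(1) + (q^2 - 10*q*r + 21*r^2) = q^2 - 10*q*r + 21*r^2 + 1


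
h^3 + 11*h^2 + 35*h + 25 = (h + 1)*(h + 5)^2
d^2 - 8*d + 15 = (d - 5)*(d - 3)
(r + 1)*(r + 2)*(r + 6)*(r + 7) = r^4 + 16*r^3 + 83*r^2 + 152*r + 84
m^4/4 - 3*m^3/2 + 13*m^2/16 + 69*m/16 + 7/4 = (m/2 + 1/4)*(m/2 + 1/2)*(m - 4)*(m - 7/2)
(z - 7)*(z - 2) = z^2 - 9*z + 14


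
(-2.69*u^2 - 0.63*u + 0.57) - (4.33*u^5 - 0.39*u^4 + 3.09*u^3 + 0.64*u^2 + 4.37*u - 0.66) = -4.33*u^5 + 0.39*u^4 - 3.09*u^3 - 3.33*u^2 - 5.0*u + 1.23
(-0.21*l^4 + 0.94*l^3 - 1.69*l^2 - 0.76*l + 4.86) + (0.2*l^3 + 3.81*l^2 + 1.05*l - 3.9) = -0.21*l^4 + 1.14*l^3 + 2.12*l^2 + 0.29*l + 0.96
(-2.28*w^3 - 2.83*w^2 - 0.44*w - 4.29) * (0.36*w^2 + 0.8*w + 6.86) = -0.8208*w^5 - 2.8428*w^4 - 18.0632*w^3 - 21.3102*w^2 - 6.4504*w - 29.4294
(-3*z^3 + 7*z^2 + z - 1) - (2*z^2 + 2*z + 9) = -3*z^3 + 5*z^2 - z - 10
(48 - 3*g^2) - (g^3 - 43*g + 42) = -g^3 - 3*g^2 + 43*g + 6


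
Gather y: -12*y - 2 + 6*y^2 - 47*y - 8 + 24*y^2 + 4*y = 30*y^2 - 55*y - 10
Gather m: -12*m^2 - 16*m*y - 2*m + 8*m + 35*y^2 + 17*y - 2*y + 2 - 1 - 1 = -12*m^2 + m*(6 - 16*y) + 35*y^2 + 15*y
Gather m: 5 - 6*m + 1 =6 - 6*m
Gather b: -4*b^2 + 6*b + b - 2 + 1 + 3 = -4*b^2 + 7*b + 2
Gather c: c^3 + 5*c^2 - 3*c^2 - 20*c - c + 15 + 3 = c^3 + 2*c^2 - 21*c + 18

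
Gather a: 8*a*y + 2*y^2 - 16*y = 8*a*y + 2*y^2 - 16*y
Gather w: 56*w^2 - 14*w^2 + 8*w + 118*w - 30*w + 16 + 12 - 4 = 42*w^2 + 96*w + 24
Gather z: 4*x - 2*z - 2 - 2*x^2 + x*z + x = -2*x^2 + 5*x + z*(x - 2) - 2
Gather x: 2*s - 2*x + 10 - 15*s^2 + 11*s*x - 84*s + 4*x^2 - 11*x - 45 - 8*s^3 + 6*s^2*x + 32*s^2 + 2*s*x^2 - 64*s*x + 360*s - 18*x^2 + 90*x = -8*s^3 + 17*s^2 + 278*s + x^2*(2*s - 14) + x*(6*s^2 - 53*s + 77) - 35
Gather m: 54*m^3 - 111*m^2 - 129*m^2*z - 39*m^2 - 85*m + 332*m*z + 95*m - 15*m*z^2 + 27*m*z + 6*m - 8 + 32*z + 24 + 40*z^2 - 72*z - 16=54*m^3 + m^2*(-129*z - 150) + m*(-15*z^2 + 359*z + 16) + 40*z^2 - 40*z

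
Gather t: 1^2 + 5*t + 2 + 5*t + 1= 10*t + 4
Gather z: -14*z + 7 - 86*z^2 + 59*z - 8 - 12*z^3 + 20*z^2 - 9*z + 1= -12*z^3 - 66*z^2 + 36*z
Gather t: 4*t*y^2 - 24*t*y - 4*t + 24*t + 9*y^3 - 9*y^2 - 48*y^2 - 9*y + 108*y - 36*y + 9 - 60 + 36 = t*(4*y^2 - 24*y + 20) + 9*y^3 - 57*y^2 + 63*y - 15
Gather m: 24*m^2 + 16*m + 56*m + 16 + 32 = 24*m^2 + 72*m + 48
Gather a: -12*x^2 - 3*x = -12*x^2 - 3*x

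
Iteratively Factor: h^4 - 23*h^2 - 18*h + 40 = (h + 4)*(h^3 - 4*h^2 - 7*h + 10) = (h - 5)*(h + 4)*(h^2 + h - 2) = (h - 5)*(h - 1)*(h + 4)*(h + 2)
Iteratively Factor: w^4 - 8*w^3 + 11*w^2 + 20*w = (w)*(w^3 - 8*w^2 + 11*w + 20) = w*(w - 5)*(w^2 - 3*w - 4) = w*(w - 5)*(w + 1)*(w - 4)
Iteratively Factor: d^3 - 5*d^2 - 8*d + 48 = (d + 3)*(d^2 - 8*d + 16) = (d - 4)*(d + 3)*(d - 4)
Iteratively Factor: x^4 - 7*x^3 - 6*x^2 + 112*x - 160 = (x - 2)*(x^3 - 5*x^2 - 16*x + 80) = (x - 2)*(x + 4)*(x^2 - 9*x + 20) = (x - 5)*(x - 2)*(x + 4)*(x - 4)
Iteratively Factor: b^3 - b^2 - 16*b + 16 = (b - 4)*(b^2 + 3*b - 4) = (b - 4)*(b + 4)*(b - 1)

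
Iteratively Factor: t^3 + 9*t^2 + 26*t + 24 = (t + 3)*(t^2 + 6*t + 8) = (t + 3)*(t + 4)*(t + 2)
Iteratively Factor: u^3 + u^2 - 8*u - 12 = (u + 2)*(u^2 - u - 6) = (u - 3)*(u + 2)*(u + 2)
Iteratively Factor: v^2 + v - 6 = (v + 3)*(v - 2)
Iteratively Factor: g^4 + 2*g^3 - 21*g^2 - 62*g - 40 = (g - 5)*(g^3 + 7*g^2 + 14*g + 8) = (g - 5)*(g + 2)*(g^2 + 5*g + 4) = (g - 5)*(g + 2)*(g + 4)*(g + 1)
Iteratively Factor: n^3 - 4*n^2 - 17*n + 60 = (n + 4)*(n^2 - 8*n + 15) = (n - 3)*(n + 4)*(n - 5)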